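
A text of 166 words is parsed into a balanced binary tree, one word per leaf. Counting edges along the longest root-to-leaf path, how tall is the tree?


In a balanced binary tree with n leaves the deepest leaf is ceil(log2(n)) edges below the root.
log2(166) = 7.3750
ceil(7.3750) = 8
height (edges) = 8

8


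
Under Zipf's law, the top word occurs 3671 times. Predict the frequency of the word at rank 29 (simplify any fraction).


Zipf's law: freq(rank) = f1 / rank
f1 = 3671, rank = 29
freq = 3671 / 29
GCD(3671, 29) = 1
Simplified: 3671/29

3671/29


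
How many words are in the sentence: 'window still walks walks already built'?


Counting words by splitting on spaces:
  Word 1: 'window'
  Word 2: 'still'
  Word 3: 'walks'
  Word 4: 'walks'
  Word 5: 'already'
  Word 6: 'built'
Total words: 6

6


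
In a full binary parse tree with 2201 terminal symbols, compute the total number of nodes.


Leaf nodes (terminals): 2201
Internal nodes = n - 1 = 2201 - 1 = 2200
Total = leaves + internal = 2201 + 2200 = 4401

4401


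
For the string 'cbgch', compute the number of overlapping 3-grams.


String 'cbgch' has length L = 5.
Number of overlapping n-grams = L - n + 1
Substituting: 5 - 3 + 1 = 3

3


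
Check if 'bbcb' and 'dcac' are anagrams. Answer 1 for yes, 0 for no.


Sort characters of 'bbcb': 'bbbc'
Sort characters of 'dcac': 'accd'
Sorted forms differ -> they are NOT anagrams
Result: 0

0


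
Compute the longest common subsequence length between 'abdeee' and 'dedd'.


DP table for LCS of 'abdeee' and 'dedd':
       d  e  d  d
    0  0  0  0  0
  a 0  0  0  0  0
  b 0  0  0  0  0
  d 0  1  1  1  1
  e 0  1  2  2  2
  e 0  1  2  2  2
  e 0  1  2  2  2
LCS: 'de'
LCS length = 2

2


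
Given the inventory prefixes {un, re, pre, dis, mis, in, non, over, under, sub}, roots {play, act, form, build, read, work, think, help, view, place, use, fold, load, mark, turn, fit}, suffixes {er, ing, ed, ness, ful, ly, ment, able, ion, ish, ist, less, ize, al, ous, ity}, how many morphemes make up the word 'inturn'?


Segmenting 'inturn' against the inventory:
  'in' -> prefix (morpheme 1)
  'turn' -> root (morpheme 2)
Total morphemes: 2

2


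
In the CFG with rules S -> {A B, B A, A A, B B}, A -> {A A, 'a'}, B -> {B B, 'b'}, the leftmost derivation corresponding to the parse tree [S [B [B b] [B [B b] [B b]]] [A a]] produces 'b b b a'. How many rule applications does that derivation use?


Every bracketed nonterminal node [X ...] in the tree is produced by exactly one rule application.
Reading the tree off as a leftmost derivation:
  Step 1: S  =>  B A   (applied S -> B A)
  Step 2: B A  =>  B B A   (applied B -> B B)
  Step 3: B B A  =>  b B A   (applied B -> b)
  Step 4: b B A  =>  b B B A   (applied B -> B B)
  Step 5: b B B A  =>  b b B A   (applied B -> b)
  Step 6: b b B A  =>  b b b A   (applied B -> b)
  Step 7: b b b A  =>  b b b a   (applied A -> a)
Final yield: b b b a
Total rewrite steps: 7

7


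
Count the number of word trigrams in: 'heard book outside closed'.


Word trigrams from [4] words:
  Trigram 1: (heard book outside)
  Trigram 2: (book outside closed)
Total word trigrams: 4 - 2 = 2

2


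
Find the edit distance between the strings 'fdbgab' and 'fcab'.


Building DP table for s1='fdbgab' (len 6) and s2='fcab' (len 4):
       f  c  a  b
    0  1  2  3  4
  f 1  0  1  2  3
  d 2  1  1  2  3
  b 3  2  2  2  2
  g 4  3  3  3  3
  a 5  4  4  3  4
  b 6  5  5  4  3
Edit distance = dp[6][4] = 3

3


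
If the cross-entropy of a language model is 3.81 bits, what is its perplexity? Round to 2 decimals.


Perplexity formula: PP = 2^H
H = 3.81
PP = 2^3.81
Decompose: 2^3.81 = 2^3 * 2^0.81
2^3 = 8, 2^0.81 ~ 1.7532114
PP ~ 8 * 1.7532114 = 14.0256912
Rounded to 2 decimals: 14.03

14.03


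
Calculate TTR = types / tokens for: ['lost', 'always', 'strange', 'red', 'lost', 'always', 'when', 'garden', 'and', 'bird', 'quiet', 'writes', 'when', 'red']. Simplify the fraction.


Tokens: 14
Unique types: ('always', 'and', 'bird', 'garden', 'lost', 'quiet', 'red', 'strange', 'when', 'writes') = 10
TTR = 10/14
Simplify: divide both by 2 -> 5/7
TTR = 5/7

5/7


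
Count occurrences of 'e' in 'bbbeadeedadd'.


Scanning 'bbbeadeedadd' for 'e':
  Position 3: 'e' -> MATCH (count: 1)
  Position 6: 'e' -> MATCH (count: 2)
  Position 7: 'e' -> MATCH (count: 3)
Total occurrences of 'e': 3

3


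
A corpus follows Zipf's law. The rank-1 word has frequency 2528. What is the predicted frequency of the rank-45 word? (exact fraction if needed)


Zipf's law: freq(rank) = f1 / rank
f1 = 2528, rank = 45
freq = 2528 / 45
GCD(2528, 45) = 1
Simplified: 2528/45

2528/45


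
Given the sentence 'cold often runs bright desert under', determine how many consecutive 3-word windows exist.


Word trigrams from [6] words:
  Trigram 1: (cold often runs)
  Trigram 2: (often runs bright)
  Trigram 3: (runs bright desert)
  Trigram 4: (bright desert under)
Total word trigrams: 6 - 2 = 4

4


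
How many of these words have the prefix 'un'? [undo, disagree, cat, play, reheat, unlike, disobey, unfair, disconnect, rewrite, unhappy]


Checking each word for prefix 'un':
  'undo' -> YES, starts with 'un' (count: 1)
  'disagree' -> no (count: 1)
  'cat' -> no (count: 1)
  'play' -> no (count: 1)
  'reheat' -> no (count: 1)
  'unlike' -> YES, starts with 'un' (count: 2)
  'disobey' -> no (count: 2)
  'unfair' -> YES, starts with 'un' (count: 3)
  'disconnect' -> no (count: 3)
  'rewrite' -> no (count: 3)
  'unhappy' -> YES, starts with 'un' (count: 4)
Total with prefix 'un': 4

4


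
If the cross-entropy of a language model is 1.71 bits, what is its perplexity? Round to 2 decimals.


Perplexity formula: PP = 2^H
H = 1.71
PP = 2^1.71
Decompose: 2^1.71 = 2^1 * 2^0.71
2^1 = 2, 2^0.71 ~ 1.6358041
PP ~ 2 * 1.6358041 = 3.2716082
Rounded to 2 decimals: 3.27

3.27


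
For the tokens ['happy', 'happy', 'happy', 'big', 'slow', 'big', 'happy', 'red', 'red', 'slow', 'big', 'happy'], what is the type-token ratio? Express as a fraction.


Tokens: 12
Unique types: ('big', 'happy', 'red', 'slow') = 4
TTR = 4/12
Simplify: divide both by 4 -> 1/3
TTR = 1/3

1/3


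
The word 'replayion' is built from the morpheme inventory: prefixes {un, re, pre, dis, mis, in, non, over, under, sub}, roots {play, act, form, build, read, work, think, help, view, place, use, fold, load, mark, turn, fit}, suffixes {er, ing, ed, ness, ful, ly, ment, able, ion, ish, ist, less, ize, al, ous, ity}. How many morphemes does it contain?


Segmenting 'replayion' against the inventory:
  're' -> prefix (morpheme 1)
  'play' -> root (morpheme 2)
  'ion' -> suffix (morpheme 3)
Total morphemes: 3

3


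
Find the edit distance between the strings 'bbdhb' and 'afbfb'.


Building DP table for s1='bbdhb' (len 5) and s2='afbfb' (len 5):
       a  f  b  f  b
    0  1  2  3  4  5
  b 1  1  2  2  3  4
  b 2  2  2  2  3  3
  d 3  3  3  3  3  4
  h 4  4  4  4  4  4
  b 5  5  5  4  5  4
Edit distance = dp[5][5] = 4

4


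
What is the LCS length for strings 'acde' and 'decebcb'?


DP table for LCS of 'acde' and 'decebcb':
       d  e  c  e  b  c  b
    0  0  0  0  0  0  0  0
  a 0  0  0  0  0  0  0  0
  c 0  0  0  1  1  1  1  1
  d 0  1  1  1  1  1  1  1
  e 0  1  2  2  2  2  2  2
LCS: 'ce'
LCS length = 2

2


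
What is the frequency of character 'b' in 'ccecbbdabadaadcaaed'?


Scanning 'ccecbbdabadaadcaaed' for 'b':
  Position 4: 'b' -> MATCH (count: 1)
  Position 5: 'b' -> MATCH (count: 2)
  Position 8: 'b' -> MATCH (count: 3)
Total occurrences of 'b': 3

3


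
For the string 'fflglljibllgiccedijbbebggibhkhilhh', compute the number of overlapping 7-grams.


String 'fflglljibllgiccedijbbebggibhkhilhh' has length L = 34.
Number of overlapping n-grams = L - n + 1
Substituting: 34 - 7 + 1 = 28

28


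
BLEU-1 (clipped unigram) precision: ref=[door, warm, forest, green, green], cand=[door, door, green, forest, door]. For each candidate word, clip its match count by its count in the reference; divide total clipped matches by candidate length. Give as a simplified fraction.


Reference word counts: {'door': 1, 'forest': 1, 'green': 2, 'warm': 1}
Checking each candidate word (with clipping):
  'door' -> in reference (ref count 1, used 1/1) -> match (matches: 1)
  'door' -> ref count 1 already used up (1/1) -> clipped, no match (matches: 1)
  'green' -> in reference (ref count 2, used 1/2) -> match (matches: 2)
  'forest' -> in reference (ref count 1, used 1/1) -> match (matches: 3)
  'door' -> ref count 1 already used up (1/1) -> clipped, no match (matches: 3)
Clipped matches: 3, Candidate length: 5
Precision = 3/5

3/5


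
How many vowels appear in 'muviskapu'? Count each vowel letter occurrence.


Scanning each character of 'muviskapu':
  Position 1: 'm' -> consonant (running count: 0)
  Position 2: 'u' -> vowel (running count: 1)
  Position 3: 'v' -> consonant (running count: 1)
  Position 4: 'i' -> vowel (running count: 2)
  Position 5: 's' -> consonant (running count: 2)
  Position 6: 'k' -> consonant (running count: 2)
  Position 7: 'a' -> vowel (running count: 3)
  Position 8: 'p' -> consonant (running count: 3)
  Position 9: 'u' -> vowel (running count: 4)
Total vowels: 4

4


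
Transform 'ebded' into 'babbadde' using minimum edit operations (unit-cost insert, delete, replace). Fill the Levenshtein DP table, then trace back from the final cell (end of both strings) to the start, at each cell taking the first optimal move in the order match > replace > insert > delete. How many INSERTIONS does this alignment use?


Edit distance = 6. Backtracking from cell (5, 8) with preference match > replace > insert > delete,
then listing the resulting alignment 'ebded' -> 'babbadde' left to right:
  Step 1: insert 'b' [insertion #1]
  Step 2: insert 'a' [insertion #2]
  Step 3: replace e->b
  Step 4: keep 'b'
  Step 5: insert 'a' [insertion #3]
  Step 6: keep 'd'
  Step 7: replace e->d
  Step 8: replace d->e
Total insertions: 3

3


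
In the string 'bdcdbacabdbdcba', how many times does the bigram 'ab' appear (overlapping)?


Scanning 'bdcdbacabdbdcba' for bigram 'ab':
  Position 0: 'bd' -> no
  Position 1: 'dc' -> no
  Position 2: 'cd' -> no
  Position 3: 'db' -> no
  Position 4: 'ba' -> no
  Position 5: 'ac' -> no
  Position 6: 'ca' -> no
  Position 7: 'ab' -> MATCH
  Position 8: 'bd' -> no
  Position 9: 'db' -> no
  Position 10: 'bd' -> no
  Position 11: 'dc' -> no
  Position 12: 'cb' -> no
  Position 13: 'ba' -> no
Total matches: 1

1


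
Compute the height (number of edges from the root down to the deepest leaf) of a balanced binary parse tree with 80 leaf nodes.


In a balanced binary tree with n leaves the deepest leaf is ceil(log2(n)) edges below the root.
log2(80) = 6.3219
ceil(6.3219) = 7
height (edges) = 7

7


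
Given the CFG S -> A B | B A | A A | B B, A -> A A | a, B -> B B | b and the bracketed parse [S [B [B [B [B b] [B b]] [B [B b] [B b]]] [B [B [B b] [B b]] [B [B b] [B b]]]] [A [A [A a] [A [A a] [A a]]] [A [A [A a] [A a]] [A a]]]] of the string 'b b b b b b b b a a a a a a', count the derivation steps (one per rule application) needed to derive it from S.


Every bracketed nonterminal node [X ...] in the tree is produced by exactly one rule application.
Reading the tree off as a leftmost derivation:
  Step 1: S  =>  B A   (applied S -> B A)
  Step 2: B A  =>  B B A   (applied B -> B B)
  Step 3: B B A  =>  B B B A   (applied B -> B B)
  Step 4: B B B A  =>  B B B B A   (applied B -> B B)
  Step 5: B B B B A  =>  b B B B A   (applied B -> b)
  Step 6: b B B B A  =>  b b B B A   (applied B -> b)
  Step 7: b b B B A  =>  b b B B B A   (applied B -> B B)
  Step 8: b b B B B A  =>  b b b B B A   (applied B -> b)
  Step 9: b b b B B A  =>  b b b b B A   (applied B -> b)
  Step 10: b b b b B A  =>  b b b b B B A   (applied B -> B B)
  Step 11: b b b b B B A  =>  b b b b B B B A   (applied B -> B B)
  Step 12: b b b b B B B A  =>  b b b b b B B A   (applied B -> b)
  Step 13: b b b b b B B A  =>  b b b b b b B A   (applied B -> b)
  Step 14: b b b b b b B A  =>  b b b b b b B B A   (applied B -> B B)
  Step 15: b b b b b b B B A  =>  b b b b b b b B A   (applied B -> b)
  Step 16: b b b b b b b B A  =>  b b b b b b b b A   (applied B -> b)
  Step 17: b b b b b b b b A  =>  b b b b b b b b A A   (applied A -> A A)
  Step 18: b b b b b b b b A A  =>  b b b b b b b b A A A   (applied A -> A A)
  Step 19: b b b b b b b b A A A  =>  b b b b b b b b a A A   (applied A -> a)
  Step 20: b b b b b b b b a A A  =>  b b b b b b b b a A A A   (applied A -> A A)
  Step 21: b b b b b b b b a A A A  =>  b b b b b b b b a a A A   (applied A -> a)
  Step 22: b b b b b b b b a a A A  =>  b b b b b b b b a a a A   (applied A -> a)
  Step 23: b b b b b b b b a a a A  =>  b b b b b b b b a a a A A   (applied A -> A A)
  Step 24: b b b b b b b b a a a A A  =>  b b b b b b b b a a a A A A   (applied A -> A A)
  Step 25: b b b b b b b b a a a A A A  =>  b b b b b b b b a a a a A A   (applied A -> a)
  Step 26: b b b b b b b b a a a a A A  =>  b b b b b b b b a a a a a A   (applied A -> a)
  Step 27: b b b b b b b b a a a a a A  =>  b b b b b b b b a a a a a a   (applied A -> a)
Final yield: b b b b b b b b a a a a a a
Total rewrite steps: 27

27


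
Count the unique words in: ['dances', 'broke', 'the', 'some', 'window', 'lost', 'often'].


Listing all tokens and tracking unique types:
  Token 1: 'dances' -> NEW (unique so far: 1)
  Token 2: 'broke' -> NEW (unique so far: 2)
  Token 3: 'the' -> NEW (unique so far: 3)
  Token 4: 'some' -> NEW (unique so far: 4)
  Token 5: 'window' -> NEW (unique so far: 5)
  Token 6: 'lost' -> NEW (unique so far: 6)
  Token 7: 'often' -> NEW (unique so far: 7)
Unique types: ('broke', 'dances', 'lost', 'often', 'some', 'the', 'window')
Vocabulary size: 7

7


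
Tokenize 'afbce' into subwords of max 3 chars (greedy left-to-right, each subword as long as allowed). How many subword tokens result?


'afbce' has 5 characters.
Chunking with max size 3:
  Chunk 1: 'afb' (positions 0-2)
  Chunk 2: 'ce' (positions 3-4)
Total chunks: ceil(5 / 3) = 2

2


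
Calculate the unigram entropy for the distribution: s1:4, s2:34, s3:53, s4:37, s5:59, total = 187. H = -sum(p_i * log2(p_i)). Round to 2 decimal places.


Computing entropy H = -sum(p_i * log2(p_i)):
  s1: p = 4/187 = 0.0214, -p*log2(p) = 0.1187
  s2: p = 34/187 = 0.1818, -p*log2(p) = 0.4472
  s3: p = 53/187 = 0.2834, -p*log2(p) = 0.5155
  s4: p = 37/187 = 0.1979, -p*log2(p) = 0.4625
  s5: p = 59/187 = 0.3155, -p*log2(p) = 0.5251
H = sum of terms = 2.0690
Rounded to 2 decimals: 2.07

2.07


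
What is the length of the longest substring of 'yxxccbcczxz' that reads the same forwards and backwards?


Scanning 'yxxccbcczxz' for palindromic substrings.
Substring at positions 3-7: 'ccbcc'.
Check: reverse('ccbcc') = 'ccbcc' -> palindrome confirmed.
Neighbouring characters ('x' / 'z') break symmetry, so it cannot extend further.
No longer palindromic substring exists; longest length = 5

5


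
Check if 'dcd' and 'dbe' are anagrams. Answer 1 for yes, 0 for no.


Sort characters of 'dcd': 'cdd'
Sort characters of 'dbe': 'bde'
Sorted forms differ -> they are NOT anagrams
Result: 0

0


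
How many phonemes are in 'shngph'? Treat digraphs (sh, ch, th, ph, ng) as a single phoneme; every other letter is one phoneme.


Parsing 'shngph' greedily, digraphs first:
  'sh' -> digraph (1 consonant phoneme) (phonemes so far: 1)
  'ng' -> digraph (1 consonant phoneme) (phonemes so far: 2)
  'ph' -> digraph (1 consonant phoneme) (phonemes so far: 3)
Total phonemes: 3

3


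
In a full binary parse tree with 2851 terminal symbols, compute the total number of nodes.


Leaf nodes (terminals): 2851
Internal nodes = n - 1 = 2851 - 1 = 2850
Total = leaves + internal = 2851 + 2850 = 5701

5701


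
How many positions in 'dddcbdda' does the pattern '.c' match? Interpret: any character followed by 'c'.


Pattern: .c means any character followed by 'c'.
Scanning 'dddcbdda' position-by-position:
  Pos 0: window 'dd' -> no
  Pos 1: window 'dd' -> no
  Pos 2: window 'dc' -> MATCH
  Pos 3: window 'cb' -> no
  Pos 4: window 'bd' -> no
  Pos 5: window 'dd' -> no
  Pos 6: window 'da' -> no
  Pos 7: window 'a' -> no
Total matches: 1

1


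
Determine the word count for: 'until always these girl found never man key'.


Counting words by splitting on spaces:
  Word 1: 'until'
  Word 2: 'always'
  Word 3: 'these'
  Word 4: 'girl'
  Word 5: 'found'
  Word 6: 'never'
  Word 7: 'man'
  Word 8: 'key'
Total words: 8

8


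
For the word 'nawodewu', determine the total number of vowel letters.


Scanning each character of 'nawodewu':
  Position 1: 'n' -> consonant (running count: 0)
  Position 2: 'a' -> vowel (running count: 1)
  Position 3: 'w' -> consonant (running count: 1)
  Position 4: 'o' -> vowel (running count: 2)
  Position 5: 'd' -> consonant (running count: 2)
  Position 6: 'e' -> vowel (running count: 3)
  Position 7: 'w' -> consonant (running count: 3)
  Position 8: 'u' -> vowel (running count: 4)
Total vowels: 4

4


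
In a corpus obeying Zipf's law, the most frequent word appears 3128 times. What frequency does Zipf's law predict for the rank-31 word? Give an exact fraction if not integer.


Zipf's law: freq(rank) = f1 / rank
f1 = 3128, rank = 31
freq = 3128 / 31
GCD(3128, 31) = 1
Simplified: 3128/31

3128/31


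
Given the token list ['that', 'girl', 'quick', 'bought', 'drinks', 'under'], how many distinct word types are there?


Listing all tokens and tracking unique types:
  Token 1: 'that' -> NEW (unique so far: 1)
  Token 2: 'girl' -> NEW (unique so far: 2)
  Token 3: 'quick' -> NEW (unique so far: 3)
  Token 4: 'bought' -> NEW (unique so far: 4)
  Token 5: 'drinks' -> NEW (unique so far: 5)
  Token 6: 'under' -> NEW (unique so far: 6)
Unique types: ('bought', 'drinks', 'girl', 'quick', 'that', 'under')
Vocabulary size: 6

6


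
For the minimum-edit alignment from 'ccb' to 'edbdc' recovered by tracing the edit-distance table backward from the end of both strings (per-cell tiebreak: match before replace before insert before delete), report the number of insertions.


Edit distance = 4. Backtracking from cell (3, 5) with preference match > replace > insert > delete,
then listing the resulting alignment 'ccb' -> 'edbdc' left to right:
  Step 1: replace c->e
  Step 2: replace c->d
  Step 3: keep 'b'
  Step 4: insert 'd' [insertion #1]
  Step 5: insert 'c' [insertion #2]
Total insertions: 2

2


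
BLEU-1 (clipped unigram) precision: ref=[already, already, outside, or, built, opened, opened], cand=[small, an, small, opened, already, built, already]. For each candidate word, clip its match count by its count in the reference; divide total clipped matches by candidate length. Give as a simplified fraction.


Reference word counts: {'already': 2, 'built': 1, 'opened': 2, 'or': 1, 'outside': 1}
Checking each candidate word (with clipping):
  'small' -> not in reference -> no match (matches: 0)
  'an' -> not in reference -> no match (matches: 0)
  'small' -> not in reference -> no match (matches: 0)
  'opened' -> in reference (ref count 2, used 1/2) -> match (matches: 1)
  'already' -> in reference (ref count 2, used 1/2) -> match (matches: 2)
  'built' -> in reference (ref count 1, used 1/1) -> match (matches: 3)
  'already' -> in reference (ref count 2, used 2/2) -> match (matches: 4)
Clipped matches: 4, Candidate length: 7
Precision = 4/7

4/7


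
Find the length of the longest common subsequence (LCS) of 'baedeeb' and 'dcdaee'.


DP table for LCS of 'baedeeb' and 'dcdaee':
       d  c  d  a  e  e
    0  0  0  0  0  0  0
  b 0  0  0  0  0  0  0
  a 0  0  0  0  1  1  1
  e 0  0  0  0  1  2  2
  d 0  1  1  1  1  2  2
  e 0  1  1  1  1  2  3
  e 0  1  1  1  1  2  3
  b 0  1  1  1  1  2  3
LCS: 'aee'
LCS length = 3

3


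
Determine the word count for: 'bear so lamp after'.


Counting words by splitting on spaces:
  Word 1: 'bear'
  Word 2: 'so'
  Word 3: 'lamp'
  Word 4: 'after'
Total words: 4

4


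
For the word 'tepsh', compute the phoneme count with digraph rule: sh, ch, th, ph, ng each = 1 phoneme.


Parsing 'tepsh' greedily, digraphs first:
  't' -> consonant phoneme (phonemes so far: 1)
  'e' -> vowel phoneme (phonemes so far: 2)
  'p' -> consonant phoneme (phonemes so far: 3)
  'sh' -> digraph (1 consonant phoneme) (phonemes so far: 4)
Total phonemes: 4

4


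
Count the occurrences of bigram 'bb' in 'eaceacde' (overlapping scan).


Scanning 'eaceacde' for bigram 'bb':
  Position 0: 'ea' -> no
  Position 1: 'ac' -> no
  Position 2: 'ce' -> no
  Position 3: 'ea' -> no
  Position 4: 'ac' -> no
  Position 5: 'cd' -> no
  Position 6: 'de' -> no
Total matches: 0

0


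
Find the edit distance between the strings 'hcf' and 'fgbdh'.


Building DP table for s1='hcf' (len 3) and s2='fgbdh' (len 5):
       f  g  b  d  h
    0  1  2  3  4  5
  h 1  1  2  3  4  4
  c 2  2  2  3  4  5
  f 3  2  3  3  4  5
Edit distance = dp[3][5] = 5

5


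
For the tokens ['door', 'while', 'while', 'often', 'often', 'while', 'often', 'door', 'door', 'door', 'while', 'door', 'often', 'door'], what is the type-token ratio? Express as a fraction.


Tokens: 14
Unique types: ('door', 'often', 'while') = 3
TTR = 3/14
Already in lowest terms.

3/14


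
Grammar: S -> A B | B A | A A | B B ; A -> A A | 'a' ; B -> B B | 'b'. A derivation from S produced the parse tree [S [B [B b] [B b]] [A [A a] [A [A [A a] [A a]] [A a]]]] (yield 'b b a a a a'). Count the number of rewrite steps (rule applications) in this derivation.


Every bracketed nonterminal node [X ...] in the tree is produced by exactly one rule application.
Reading the tree off as a leftmost derivation:
  Step 1: S  =>  B A   (applied S -> B A)
  Step 2: B A  =>  B B A   (applied B -> B B)
  Step 3: B B A  =>  b B A   (applied B -> b)
  Step 4: b B A  =>  b b A   (applied B -> b)
  Step 5: b b A  =>  b b A A   (applied A -> A A)
  Step 6: b b A A  =>  b b a A   (applied A -> a)
  Step 7: b b a A  =>  b b a A A   (applied A -> A A)
  Step 8: b b a A A  =>  b b a A A A   (applied A -> A A)
  Step 9: b b a A A A  =>  b b a a A A   (applied A -> a)
  Step 10: b b a a A A  =>  b b a a a A   (applied A -> a)
  Step 11: b b a a a A  =>  b b a a a a   (applied A -> a)
Final yield: b b a a a a
Total rewrite steps: 11

11


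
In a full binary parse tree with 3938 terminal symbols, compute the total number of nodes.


Leaf nodes (terminals): 3938
Internal nodes = n - 1 = 3938 - 1 = 3937
Total = leaves + internal = 3938 + 3937 = 7875

7875


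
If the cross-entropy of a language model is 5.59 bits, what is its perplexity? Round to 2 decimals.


Perplexity formula: PP = 2^H
H = 5.59
PP = 2^5.59
Decompose: 2^5.59 = 2^5 * 2^0.59
2^5 = 32, 2^0.59 ~ 1.5052467
PP ~ 32 * 1.5052467 = 48.1678944
Rounded to 2 decimals: 48.17

48.17


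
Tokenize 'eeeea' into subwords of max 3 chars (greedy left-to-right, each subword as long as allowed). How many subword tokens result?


'eeeea' has 5 characters.
Chunking with max size 3:
  Chunk 1: 'eee' (positions 0-2)
  Chunk 2: 'ea' (positions 3-4)
Total chunks: ceil(5 / 3) = 2

2


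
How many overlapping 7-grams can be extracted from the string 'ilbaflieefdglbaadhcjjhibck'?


String 'ilbaflieefdglbaadhcjjhibck' has length L = 26.
Number of overlapping n-grams = L - n + 1
Substituting: 26 - 7 + 1 = 20

20


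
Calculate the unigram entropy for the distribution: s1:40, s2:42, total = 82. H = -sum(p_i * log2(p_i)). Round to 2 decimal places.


Computing entropy H = -sum(p_i * log2(p_i)):
  s1: p = 40/82 = 0.4878, -p*log2(p) = 0.5052
  s2: p = 42/82 = 0.5122, -p*log2(p) = 0.4944
H = sum of terms = 0.9996
Rounded to 2 decimals: 1.00

1.00


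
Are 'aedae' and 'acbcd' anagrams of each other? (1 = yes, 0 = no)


Sort characters of 'aedae': 'aadee'
Sort characters of 'acbcd': 'abccd'
Sorted forms differ -> they are NOT anagrams
Result: 0

0


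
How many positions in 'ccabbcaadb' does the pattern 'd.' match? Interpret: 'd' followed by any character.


Pattern: d. means 'd' followed by any character.
Scanning 'ccabbcaadb' position-by-position:
  Pos 0: window 'cc' -> no
  Pos 1: window 'ca' -> no
  Pos 2: window 'ab' -> no
  Pos 3: window 'bb' -> no
  Pos 4: window 'bc' -> no
  Pos 5: window 'ca' -> no
  Pos 6: window 'aa' -> no
  Pos 7: window 'ad' -> no
  Pos 8: window 'db' -> MATCH
  Pos 9: window 'b' -> no
Total matches: 1

1


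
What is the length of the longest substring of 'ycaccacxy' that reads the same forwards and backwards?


Scanning 'ycaccacxy' for palindromic substrings.
Substring at positions 1-6: 'caccac'.
Check: reverse('caccac') = 'caccac' -> palindrome confirmed.
Neighbouring characters ('y' / 'x') break symmetry, so it cannot extend further.
No longer palindromic substring exists; longest length = 6

6


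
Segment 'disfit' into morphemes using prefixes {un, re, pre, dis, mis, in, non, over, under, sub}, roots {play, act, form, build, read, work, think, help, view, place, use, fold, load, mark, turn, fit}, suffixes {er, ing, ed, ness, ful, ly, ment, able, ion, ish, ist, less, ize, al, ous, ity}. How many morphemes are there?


Segmenting 'disfit' against the inventory:
  'dis' -> prefix (morpheme 1)
  'fit' -> root (morpheme 2)
Total morphemes: 2

2


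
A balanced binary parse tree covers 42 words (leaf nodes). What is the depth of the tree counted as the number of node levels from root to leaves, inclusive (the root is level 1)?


In a balanced binary tree with n leaves the deepest leaf is ceil(log2(n)) edges below the root,
so counting node levels inclusive of root and leaves gives ceil(log2(n)) + 1 levels.
log2(42) = 5.3923
ceil(5.3923) = 6
levels = 6 + 1 = 7

7


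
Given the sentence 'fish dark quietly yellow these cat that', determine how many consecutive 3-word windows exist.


Word trigrams from [7] words:
  Trigram 1: (fish dark quietly)
  Trigram 2: (dark quietly yellow)
  Trigram 3: (quietly yellow these)
  Trigram 4: (yellow these cat)
  Trigram 5: (these cat that)
Total word trigrams: 7 - 2 = 5

5


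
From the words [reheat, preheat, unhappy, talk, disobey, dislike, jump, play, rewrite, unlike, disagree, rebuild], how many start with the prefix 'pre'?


Checking each word for prefix 'pre':
  'reheat' -> no (count: 0)
  'preheat' -> YES, starts with 'pre' (count: 1)
  'unhappy' -> no (count: 1)
  'talk' -> no (count: 1)
  'disobey' -> no (count: 1)
  'dislike' -> no (count: 1)
  'jump' -> no (count: 1)
  'play' -> no (count: 1)
  'rewrite' -> no (count: 1)
  'unlike' -> no (count: 1)
  'disagree' -> no (count: 1)
  'rebuild' -> no (count: 1)
Total with prefix 'pre': 1

1


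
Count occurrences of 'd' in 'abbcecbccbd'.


Scanning 'abbcecbccbd' for 'd':
  Position 10: 'd' -> MATCH (count: 1)
Total occurrences of 'd': 1

1


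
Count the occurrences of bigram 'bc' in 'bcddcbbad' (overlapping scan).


Scanning 'bcddcbbad' for bigram 'bc':
  Position 0: 'bc' -> MATCH
  Position 1: 'cd' -> no
  Position 2: 'dd' -> no
  Position 3: 'dc' -> no
  Position 4: 'cb' -> no
  Position 5: 'bb' -> no
  Position 6: 'ba' -> no
  Position 7: 'ad' -> no
Total matches: 1

1


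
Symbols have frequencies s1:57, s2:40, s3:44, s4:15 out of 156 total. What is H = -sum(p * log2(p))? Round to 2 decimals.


Computing entropy H = -sum(p_i * log2(p_i)):
  s1: p = 57/156 = 0.3654, -p*log2(p) = 0.5307
  s2: p = 40/156 = 0.2564, -p*log2(p) = 0.5035
  s3: p = 44/156 = 0.2821, -p*log2(p) = 0.5150
  s4: p = 15/156 = 0.0962, -p*log2(p) = 0.3249
H = sum of terms = 1.8741
Rounded to 2 decimals: 1.87

1.87


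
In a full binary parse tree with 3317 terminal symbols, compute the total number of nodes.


Leaf nodes (terminals): 3317
Internal nodes = n - 1 = 3317 - 1 = 3316
Total = leaves + internal = 3317 + 3316 = 6633

6633


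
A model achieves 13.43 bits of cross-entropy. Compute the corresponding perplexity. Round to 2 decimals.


Perplexity formula: PP = 2^H
H = 13.43
PP = 2^13.43
Decompose: 2^13.43 = 2^13 * 2^0.43
2^13 = 8192, 2^0.43 ~ 1.3472336
PP ~ 8192 * 1.3472336 = 11036.5376512
Rounded to 2 decimals: 11036.54

11036.54


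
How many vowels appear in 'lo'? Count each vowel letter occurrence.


Scanning each character of 'lo':
  Position 1: 'l' -> consonant (running count: 0)
  Position 2: 'o' -> vowel (running count: 1)
Total vowels: 1

1


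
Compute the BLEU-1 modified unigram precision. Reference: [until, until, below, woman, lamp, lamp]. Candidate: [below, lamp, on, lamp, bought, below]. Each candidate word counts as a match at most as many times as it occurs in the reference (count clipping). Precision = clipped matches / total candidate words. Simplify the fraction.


Reference word counts: {'below': 1, 'lamp': 2, 'until': 2, 'woman': 1}
Checking each candidate word (with clipping):
  'below' -> in reference (ref count 1, used 1/1) -> match (matches: 1)
  'lamp' -> in reference (ref count 2, used 1/2) -> match (matches: 2)
  'on' -> not in reference -> no match (matches: 2)
  'lamp' -> in reference (ref count 2, used 2/2) -> match (matches: 3)
  'bought' -> not in reference -> no match (matches: 3)
  'below' -> ref count 1 already used up (1/1) -> clipped, no match (matches: 3)
Clipped matches: 3, Candidate length: 6
Precision = 3/6 = 1/2

1/2


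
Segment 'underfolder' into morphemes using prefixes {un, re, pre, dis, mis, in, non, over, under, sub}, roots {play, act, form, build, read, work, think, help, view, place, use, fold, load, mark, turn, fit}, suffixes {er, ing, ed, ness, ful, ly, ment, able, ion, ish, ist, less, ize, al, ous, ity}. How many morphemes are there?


Segmenting 'underfolder' against the inventory:
  'under' -> prefix (morpheme 1)
  'fold' -> root (morpheme 2)
  'er' -> suffix (morpheme 3)
Total morphemes: 3

3


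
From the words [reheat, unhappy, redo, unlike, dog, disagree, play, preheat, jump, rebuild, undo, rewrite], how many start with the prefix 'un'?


Checking each word for prefix 'un':
  'reheat' -> no (count: 0)
  'unhappy' -> YES, starts with 'un' (count: 1)
  'redo' -> no (count: 1)
  'unlike' -> YES, starts with 'un' (count: 2)
  'dog' -> no (count: 2)
  'disagree' -> no (count: 2)
  'play' -> no (count: 2)
  'preheat' -> no (count: 2)
  'jump' -> no (count: 2)
  'rebuild' -> no (count: 2)
  'undo' -> YES, starts with 'un' (count: 3)
  'rewrite' -> no (count: 3)
Total with prefix 'un': 3

3


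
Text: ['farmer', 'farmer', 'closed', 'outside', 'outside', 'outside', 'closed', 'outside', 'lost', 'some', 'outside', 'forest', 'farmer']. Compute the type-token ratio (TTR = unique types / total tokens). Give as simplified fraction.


Tokens: 13
Unique types: ('closed', 'farmer', 'forest', 'lost', 'outside', 'some') = 6
TTR = 6/13
Already in lowest terms.

6/13


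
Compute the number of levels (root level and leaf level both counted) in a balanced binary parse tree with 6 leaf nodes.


In a balanced binary tree with n leaves the deepest leaf is ceil(log2(n)) edges below the root,
so counting node levels inclusive of root and leaves gives ceil(log2(n)) + 1 levels.
log2(6) = 2.5850
ceil(2.5850) = 3
levels = 3 + 1 = 4

4


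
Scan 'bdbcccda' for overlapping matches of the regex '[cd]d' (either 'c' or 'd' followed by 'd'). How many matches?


Pattern: [cd]d means either 'c' or 'd' followed by 'd'.
Scanning 'bdbcccda' position-by-position:
  Pos 0: window 'bd' -> no
  Pos 1: window 'db' -> no
  Pos 2: window 'bc' -> no
  Pos 3: window 'cc' -> no
  Pos 4: window 'cc' -> no
  Pos 5: window 'cd' -> MATCH
  Pos 6: window 'da' -> no
  Pos 7: window 'a' -> no
Total matches: 1

1


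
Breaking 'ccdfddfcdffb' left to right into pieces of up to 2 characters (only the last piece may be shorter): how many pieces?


'ccdfddfcdffb' has 12 characters.
Chunking with max size 2:
  Chunk 1: 'cc' (positions 0-1)
  Chunk 2: 'df' (positions 2-3)
  Chunk 3: 'dd' (positions 4-5)
  Chunk 4: 'fc' (positions 6-7)
  Chunk 5: 'df' (positions 8-9)
  Chunk 6: 'fb' (positions 10-11)
Total chunks: ceil(12 / 2) = 6

6


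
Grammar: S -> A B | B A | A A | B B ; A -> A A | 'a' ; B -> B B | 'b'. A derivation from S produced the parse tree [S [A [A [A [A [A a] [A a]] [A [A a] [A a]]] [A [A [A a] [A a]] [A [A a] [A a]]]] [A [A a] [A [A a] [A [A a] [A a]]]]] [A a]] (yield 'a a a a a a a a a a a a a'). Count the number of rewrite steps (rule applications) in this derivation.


Every bracketed nonterminal node [X ...] in the tree is produced by exactly one rule application.
Reading the tree off as a leftmost derivation:
  Step 1: S  =>  A A   (applied S -> A A)
  Step 2: A A  =>  A A A   (applied A -> A A)
  Step 3: A A A  =>  A A A A   (applied A -> A A)
  Step 4: A A A A  =>  A A A A A   (applied A -> A A)
  Step 5: A A A A A  =>  A A A A A A   (applied A -> A A)
  Step 6: A A A A A A  =>  a A A A A A   (applied A -> a)
  Step 7: a A A A A A  =>  a a A A A A   (applied A -> a)
  Step 8: a a A A A A  =>  a a A A A A A   (applied A -> A A)
  Step 9: a a A A A A A  =>  a a a A A A A   (applied A -> a)
  Step 10: a a a A A A A  =>  a a a a A A A   (applied A -> a)
  Step 11: a a a a A A A  =>  a a a a A A A A   (applied A -> A A)
  Step 12: a a a a A A A A  =>  a a a a A A A A A   (applied A -> A A)
  Step 13: a a a a A A A A A  =>  a a a a a A A A A   (applied A -> a)
  Step 14: a a a a a A A A A  =>  a a a a a a A A A   (applied A -> a)
  Step 15: a a a a a a A A A  =>  a a a a a a A A A A   (applied A -> A A)
  Step 16: a a a a a a A A A A  =>  a a a a a a a A A A   (applied A -> a)
  Step 17: a a a a a a a A A A  =>  a a a a a a a a A A   (applied A -> a)
  Step 18: a a a a a a a a A A  =>  a a a a a a a a A A A   (applied A -> A A)
  Step 19: a a a a a a a a A A A  =>  a a a a a a a a a A A   (applied A -> a)
  Step 20: a a a a a a a a a A A  =>  a a a a a a a a a A A A   (applied A -> A A)
  Step 21: a a a a a a a a a A A A  =>  a a a a a a a a a a A A   (applied A -> a)
  Step 22: a a a a a a a a a a A A  =>  a a a a a a a a a a A A A   (applied A -> A A)
  Step 23: a a a a a a a a a a A A A  =>  a a a a a a a a a a a A A   (applied A -> a)
  Step 24: a a a a a a a a a a a A A  =>  a a a a a a a a a a a a A   (applied A -> a)
  Step 25: a a a a a a a a a a a a A  =>  a a a a a a a a a a a a a   (applied A -> a)
Final yield: a a a a a a a a a a a a a
Total rewrite steps: 25

25


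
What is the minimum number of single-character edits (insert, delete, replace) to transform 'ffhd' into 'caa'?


Building DP table for s1='ffhd' (len 4) and s2='caa' (len 3):
       c  a  a
    0  1  2  3
  f 1  1  2  3
  f 2  2  2  3
  h 3  3  3  3
  d 4  4  4  4
Edit distance = dp[4][3] = 4

4


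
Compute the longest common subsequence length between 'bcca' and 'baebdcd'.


DP table for LCS of 'bcca' and 'baebdcd':
       b  a  e  b  d  c  d
    0  0  0  0  0  0  0  0
  b 0  1  1  1  1  1  1  1
  c 0  1  1  1  1  1  2  2
  c 0  1  1  1  1  1  2  2
  a 0  1  2  2  2  2  2  2
LCS: 'bc'
LCS length = 2

2


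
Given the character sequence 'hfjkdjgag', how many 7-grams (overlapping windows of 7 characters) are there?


String 'hfjkdjgag' has length L = 9.
Number of overlapping n-grams = L - n + 1
Substituting: 9 - 7 + 1 = 3

3


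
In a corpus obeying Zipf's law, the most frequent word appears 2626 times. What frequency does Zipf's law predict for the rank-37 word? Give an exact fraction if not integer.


Zipf's law: freq(rank) = f1 / rank
f1 = 2626, rank = 37
freq = 2626 / 37
GCD(2626, 37) = 1
Simplified: 2626/37

2626/37


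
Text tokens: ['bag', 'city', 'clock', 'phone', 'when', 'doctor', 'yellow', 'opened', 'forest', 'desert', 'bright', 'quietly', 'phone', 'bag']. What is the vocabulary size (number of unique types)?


Listing all tokens and tracking unique types:
  Token 1: 'bag' -> NEW (unique so far: 1)
  Token 2: 'city' -> NEW (unique so far: 2)
  Token 3: 'clock' -> NEW (unique so far: 3)
  Token 4: 'phone' -> NEW (unique so far: 4)
  Token 5: 'when' -> NEW (unique so far: 5)
  Token 6: 'doctor' -> NEW (unique so far: 6)
  Token 7: 'yellow' -> NEW (unique so far: 7)
  Token 8: 'opened' -> NEW (unique so far: 8)
  Token 9: 'forest' -> NEW (unique so far: 9)
  Token 10: 'desert' -> NEW (unique so far: 10)
  Token 11: 'bright' -> NEW (unique so far: 11)
  Token 12: 'quietly' -> NEW (unique so far: 12)
  Token 13: 'phone' -> duplicate (unique so far: 12)
  Token 14: 'bag' -> duplicate (unique so far: 12)
Unique types: ('bag', 'bright', 'city', 'clock', 'desert', 'doctor', 'forest', 'opened', 'phone', 'quietly', 'when', 'yellow')
Vocabulary size: 12

12


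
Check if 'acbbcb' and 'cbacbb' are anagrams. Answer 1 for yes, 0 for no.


Sort characters of 'acbbcb': 'abbbcc'
Sort characters of 'cbacbb': 'abbbcc'
Sorted forms match -> they ARE anagrams
Result: 1

1


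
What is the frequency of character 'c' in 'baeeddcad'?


Scanning 'baeeddcad' for 'c':
  Position 6: 'c' -> MATCH (count: 1)
Total occurrences of 'c': 1

1


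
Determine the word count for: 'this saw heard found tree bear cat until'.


Counting words by splitting on spaces:
  Word 1: 'this'
  Word 2: 'saw'
  Word 3: 'heard'
  Word 4: 'found'
  Word 5: 'tree'
  Word 6: 'bear'
  Word 7: 'cat'
  Word 8: 'until'
Total words: 8

8


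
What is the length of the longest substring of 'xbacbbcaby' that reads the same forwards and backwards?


Scanning 'xbacbbcaby' for palindromic substrings.
Substring at positions 1-8: 'bacbbcab'.
Check: reverse('bacbbcab') = 'bacbbcab' -> palindrome confirmed.
Neighbouring characters ('x' / 'y') break symmetry, so it cannot extend further.
No longer palindromic substring exists; longest length = 8

8


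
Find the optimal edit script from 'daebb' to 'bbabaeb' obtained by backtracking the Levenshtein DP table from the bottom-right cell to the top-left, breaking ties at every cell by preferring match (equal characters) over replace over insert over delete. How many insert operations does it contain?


Edit distance = 5. Backtracking from cell (5, 7) with preference match > replace > insert > delete,
then listing the resulting alignment 'daebb' -> 'bbabaeb' left to right:
  Step 1: insert 'b' [insertion #1]
  Step 2: replace d->b
  Step 3: keep 'a'
  Step 4: insert 'b' [insertion #2]
  Step 5: replace e->a
  Step 6: replace b->e
  Step 7: keep 'b'
Total insertions: 2

2


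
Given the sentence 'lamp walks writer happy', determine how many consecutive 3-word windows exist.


Word trigrams from [4] words:
  Trigram 1: (lamp walks writer)
  Trigram 2: (walks writer happy)
Total word trigrams: 4 - 2 = 2

2


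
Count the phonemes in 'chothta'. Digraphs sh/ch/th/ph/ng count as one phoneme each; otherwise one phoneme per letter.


Parsing 'chothta' greedily, digraphs first:
  'ch' -> digraph (1 consonant phoneme) (phonemes so far: 1)
  'o' -> vowel phoneme (phonemes so far: 2)
  'th' -> digraph (1 consonant phoneme) (phonemes so far: 3)
  't' -> consonant phoneme (phonemes so far: 4)
  'a' -> vowel phoneme (phonemes so far: 5)
Total phonemes: 5

5


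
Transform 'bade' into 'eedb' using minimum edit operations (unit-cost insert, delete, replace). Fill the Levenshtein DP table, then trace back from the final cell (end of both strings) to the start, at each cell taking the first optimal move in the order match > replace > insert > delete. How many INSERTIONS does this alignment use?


Edit distance = 3. Backtracking from cell (4, 4) with preference match > replace > insert > delete,
then listing the resulting alignment 'bade' -> 'eedb' left to right:
  Step 1: replace b->e
  Step 2: replace a->e
  Step 3: keep 'd'
  Step 4: replace e->b
Total insertions: 0

0


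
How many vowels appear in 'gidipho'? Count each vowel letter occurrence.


Scanning each character of 'gidipho':
  Position 1: 'g' -> consonant (running count: 0)
  Position 2: 'i' -> vowel (running count: 1)
  Position 3: 'd' -> consonant (running count: 1)
  Position 4: 'i' -> vowel (running count: 2)
  Position 5: 'p' -> consonant (running count: 2)
  Position 6: 'h' -> consonant (running count: 2)
  Position 7: 'o' -> vowel (running count: 3)
Total vowels: 3

3
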